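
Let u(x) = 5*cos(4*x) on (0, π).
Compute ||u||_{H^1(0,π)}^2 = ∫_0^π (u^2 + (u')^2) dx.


||u||_{H^1(0,π)}^2 = 425*π/2

u'(x) = -20*sin(4*x).
Expand u² and (u')² and integrate term by term on (0, π), using: for integers n ≥ 1, ∫_0^π sin²(nx) dx = ∫_0^π cos²(nx) dx = π/2; for n ≠ n', ∫_0^π sin(nx)sin(n'x) dx = ∫_0^π cos(nx)cos(n'x) dx = 0; and by product-to-sum, ∫_0^π sin(nx)cos(n'x) dx = ½∫_0^π [sin((n+n')x) + sin((n−n')x)] dx, which is 0 when n+n' is even and 2n/(n²−n'²) when n+n' is odd (it need not vanish on (0, π)).
  u² squared terms: (5)²·∫cos(4x)² dx = 25·π/2 = 25*π/2.
  So ∫_0^π u² dx = 25*π/2.
  (u')² squared terms: (-20)²·∫sin(4x)² dx = 400·π/2 = 200*π.
  So ∫_0^π (u')² dx = 200*π.
||u||_{H^1}^2 = (25*π/2) + (200*π) = 425*π/2.


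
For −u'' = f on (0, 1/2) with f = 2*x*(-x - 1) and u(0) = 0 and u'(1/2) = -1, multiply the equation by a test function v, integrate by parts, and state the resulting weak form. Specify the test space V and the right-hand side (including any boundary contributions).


V = {v ∈ H^1(0, 1/2) : v(0) = 0} (test functions vanish at x = 0 where u is specified); weak form: ∫_0^1/2 u'v' dx = ∫_0^1/2 (2*x*(-x - 1)) v dx − v(1/2) for all v ∈ V.

Multiply both sides by a test function v and integrate from 0 to 1/2:
  ∫_0^1/2 −u''(x) v(x) dx = ∫_0^1/2 f(x) v(x) dx.
Integrate the LHS by parts once:
  ∫_0^1/2 −u'' v dx = −[u'(x) v(x)]_0^1/2 + ∫_0^1/2 u'(x) v'(x) dx.
Thus ∫_0^1/2 u'(x) v'(x) dx = ∫_0^1/2 f(x) v(x) dx + [u'(x) v(x)]_0^1/2.
Choose V so that boundary terms are either known or forced to vanish.
Mixed BC: u(0) = 0 (Dirichlet) and u'(1/2) = -1 (Neumann). Define V = {v ∈ H^1(0, 1/2) : v(0) = 0}. Then [u' v]_0^1/2 = u'(1/2)·v(1/2) − u'(0)·0 = − v(1/2).
Weak formulation: find u (satisfying any essential BC) such that ∫_0^1/2 u'(x) v'(x) dx = ∫_0^1/2 f v dx − v(1/2) for all v ∈ V (Dirichlet at 0 absorbed into V; Neumann datum at x = 1/2 contributes the boundary term).
Substituting f(x) = 2*x*(-x - 1), the right-hand side is ∫_0^1/2 (2*x*(-x - 1)) v dx − v(1/2).


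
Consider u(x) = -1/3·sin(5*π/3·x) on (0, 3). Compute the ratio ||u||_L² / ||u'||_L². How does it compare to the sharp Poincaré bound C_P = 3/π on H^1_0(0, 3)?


||u||_L² / ||u'||_L² = 3/(5*π) < C_P = 3/π.

u(x) = -1/3·sin(5*π/3·x), so u'(x) = -5*π*cos(5*π*x/3)/9.
Writing u(x) = A·sin(kπx/L) with A = -1/3 and k = 5, use ∫_0^L sin²(kπx/L) dx = L/2 and ∫_0^L cos²(kπx/L) dx = L/2.
u² = 1/9·sin²(5*π/3·x) and (u')² = 25*π^2/81·cos²(5*π/3·x), and each of sin², cos² integrates to L/2 = 3/2 over (0, 3).
∫_0^3 u² dx = 1/6, so ||u||_L² = sqrt(6)/6.
∫_0^3 (u')² dx = 25*π^2/54, so ||u'||_L² = 5*sqrt(6)*π/18.
Ratio ||u||_L² / ||u'||_L² = 3/(5*π).
Sharp Poincaré constant on H^1_0(0, 3) is C_P = L/π = 3/π, achieved by sin(π/3·x).
This is the k = 5 harmonic; the ratio L/(kπ) is strictly less than C_P = L/π, consistent with the sharp inequality ||u||_L² ≤ C_P ||u'||_L².


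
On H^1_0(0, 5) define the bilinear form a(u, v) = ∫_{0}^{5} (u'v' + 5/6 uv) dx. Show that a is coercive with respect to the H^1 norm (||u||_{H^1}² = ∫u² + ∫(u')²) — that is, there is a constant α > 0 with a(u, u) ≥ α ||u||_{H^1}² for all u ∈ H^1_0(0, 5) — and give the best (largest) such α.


α = (π^2 + 125/6)/(π^2 + 25)

Coercivity of a(·,·) on H^1_0(0, 5) means a(u, u) ≥ α ||u||_{H^1}² for every u ∈ H^1_0.
The interval has length L = 5, and Poincaré/coercivity depend only on L. Here a(u, u) = ∫(u')² + (5/6)·∫u².
Here 0 < c = 5/6 < 1. The condition a(u,u) ≥ α||u||_{H^1}² reads (1−α)∫(u')² ≥ (α−c)∫u². Any admissible α is ≤ 1 (rapidly oscillating u have ∫u²/∫(u')² → 0), and α = 1 would force 0 ≥ (1−c)∫u², impossible since c < 1; so 1−α > 0. By the sharp Poincaré inequality on H^1_0 of an interval of length L, ∫(u')² ≥ (π/L)²∫u² with equality for the first sine mode sin(π(x−x₀)/L) (x₀ the left endpoint), so the inequality holds for all u iff (1−α)(π/L)² ≥ α − c, i.e. α ≤ ((π/L)² + c)/((π/L)² + 1) = (1 + c(L/π)²)/(1 + (L/π)²). With (π/L)² = π^2/25 and c = 5/6, the largest admissible constant is α = ((π/L)² + c)/((π/L)² + 1).
Simplifying, α = (π^2 + 125/6)/(π^2 + 25).


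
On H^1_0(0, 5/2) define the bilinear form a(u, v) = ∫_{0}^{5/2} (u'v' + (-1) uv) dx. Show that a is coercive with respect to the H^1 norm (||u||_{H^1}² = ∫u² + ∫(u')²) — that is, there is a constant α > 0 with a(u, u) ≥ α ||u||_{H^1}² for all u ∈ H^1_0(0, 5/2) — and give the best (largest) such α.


α = (-25 + 4*π^2)/(25 + 4*π^2)

Coercivity of a(·,·) on H^1_0(0, 5/2) means a(u, u) ≥ α ||u||_{H^1}² for every u ∈ H^1_0.
The interval has length L = 5/2, and Poincaré/coercivity depend only on L. Here a(u, u) = ∫(u')² + (-1)·∫u².
Here c = -1 < 0 with |c| < (π/L)² = 4*π^2/25, so coercivity still holds. The condition a(u,u) ≥ α||u||_{H^1}² reads (1−α)∫(u')² ≥ (α−c)∫u². Any admissible α is ≤ 1 (rapidly oscillating u have ∫u²/∫(u')² → 0), and α = 1 would force 0 ≥ (1−c)∫u², impossible since c < 1; so 1−α > 0. By the sharp Poincaré inequality on H^1_0 of an interval of length L, ∫(u')² ≥ (π/L)²∫u² with equality for the first sine mode sin(π(x−x₀)/L) (x₀ the left endpoint), so the inequality holds for all u iff (1−α)(π/L)² ≥ α − c, i.e. α ≤ ((π/L)² + c)/((π/L)² + 1) = (1 + c(L/π)²)/(1 + (L/π)²). (Direct route, valid since c ≤ 0: Poincaré gives c∫u² ≥ c(L/π)²∫(u')², so a(u,u) ≥ (1 + c(L/π)²)∫(u')², while ||u||_{H^1}² ≤ (1 + (L/π)²)∫(u')²; dividing yields the same α.) With (π/L)² = 4*π^2/25 and c = -1, the largest admissible constant is α = ((π/L)² + c)/((π/L)² + 1).
Simplifying, α = (-25 + 4*π^2)/(25 + 4*π^2).


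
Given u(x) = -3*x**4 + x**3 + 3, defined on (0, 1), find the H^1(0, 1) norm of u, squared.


||u||_{H^1}^2 = 2473/140

The H^1 norm (squared) on an interval (0, L) is
  ||u||_{H^1}^2 = ∫_0^L u(x)^2 dx + ∫_0^L u'(x)^2 dx.
Compute u'(x) = -12*x**3 + 3*x**2.
Then u(x)^2 = 9*x**8 - 6*x**7 + x**6 - 18*x**4 + 6*x**3 + 9 and u'(x)^2 = 144*x**6 - 72*x**5 + 9*x**4.
Integrate each monomial from 0 to 1 using ∫_0^1 c·x^n dx = c·1^(n+1)/(n+1):
  ∫_0^1 u(x)^2 dx = ∫_0^1 (9*x^8 - 6*x^7 + x^6 - 18*x^4 + 6*x^3 + 9) dx. Term by term:
    ∫_0^1 9*x^8 dx = 1;  ∫_0^1 -6*x^7 dx = -3/4;  ∫_0^1 x^6 dx = 1/7;
    ∫_0^1 -18*x^4 dx = -18/5;  ∫_0^1 6*x^3 dx = 3/2;  ∫_0^1 9 dx = 9.
  Sum: 1 − 3/4 + 1/7 − 18/5 + 3/2 + 9 = 1021/140.
  ∫_0^1 u'(x)^2 dx = ∫_0^1 (144*x^6 - 72*x^5 + 9*x^4) dx. Term by term:
    ∫_0^1 144*x^6 dx = 144/7;  ∫_0^1 -72*x^5 dx = -12;  ∫_0^1 9*x^4 dx = 9/5.
  Sum: 144/7 − 12 + 9/5 = 363/35.
Adding: ||u||_{H^1}^2 = 1021/140 + 363/35 = 2473/140.


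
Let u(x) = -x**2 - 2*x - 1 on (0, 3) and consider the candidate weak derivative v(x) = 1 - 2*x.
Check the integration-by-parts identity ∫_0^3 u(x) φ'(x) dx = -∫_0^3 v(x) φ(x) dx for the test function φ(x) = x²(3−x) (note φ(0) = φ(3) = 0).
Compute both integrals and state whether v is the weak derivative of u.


LHS = 189/5, RHS = 351/20. No, v is not the weak derivative of u.

u(x) = -x**2 - 2*x - 1, classical derivative u'(x) = -2*x - 2.
φ(x) = x²(3−x), so φ'(x) = 3*x*(2 - x).
Note φ(0) = φ(3) = 0, so the boundary term u·φ vanishes.
LHS = ∫_0^3 u(x) φ'(x) dx = ∫_0^3 (3*x^4 - 9*x^2 - 6*x) dx. Term by term:
  ∫_0^3 3*x^4 dx = 729/5;  ∫_0^3 -9*x^2 dx = -81;  ∫_0^3 -6*x dx = -27.
Sum: 729/5 − 81 − 27 = 189/5.
So LHS = 189/5.
∫_0^3 v(x) φ(x) dx = ∫_0^3 (2*x^4 - 7*x^3 + 3*x^2) dx. Term by term:
  ∫_0^3 2*x^4 dx = 486/5;  ∫_0^3 -7*x^3 dx = -567/4;  ∫_0^3 3*x^2 dx = 27.
Sum: 486/5 − 567/4 + 27 = -351/20.
So RHS = -∫_0^3 v(x) φ(x) dx = 351/20.
LHS − RHS = 81/4 ≠ 0, so the identity fails.
(For a valid weak derivative the identity must hold for EVERY test function, in particular this one. The failure shows v is NOT the weak derivative of u.)
Correct weak derivative would be u'(x) = -2*x - 2.


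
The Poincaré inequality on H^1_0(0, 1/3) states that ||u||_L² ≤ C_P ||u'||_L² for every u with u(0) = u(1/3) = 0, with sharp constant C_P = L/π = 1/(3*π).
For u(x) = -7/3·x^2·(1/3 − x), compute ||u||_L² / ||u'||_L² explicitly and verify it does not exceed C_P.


||u||_L² / ||u'||_L² = sqrt(14)/42 < C_P = 1/(3*π).

u(x) = -7/3·x^2·(1/3 − x), so u'(x) = 7*x*(9*x - 2)/9.
u(x) = -7/3·x^2·(1/3 − x) vanishes at x = 0 and x = 1/3, so u ∈ H^1_0(0, 1/3). Differentiate via the product rule and integrate the resulting polynomials term by term.
  ∫_0^1/3 u² dx = ∫_0^1/3 (49*x^6/9 - 98*x^5/27 + 49*x^4/81) dx. Term by term:
    ∫_0^1/3 49*x^6/9 dx = 7/19683;  ∫_0^1/3 -98*x^5/27 dx = -49/59049;  ∫_0^1/3 49*x^4/81 dx = 49/98415.
  Sum: 7/19683 − 49/59049 + 49/98415 = 7/295245.
  ∫_0^1/3 (u')² dx = ∫_0^1/3 (49*x^4 - 196*x^3/9 + 196*x^2/81) dx. Term by term:
    ∫_0^1/3 49*x^4 dx = 49/1215;  ∫_0^1/3 -196*x^3/9 dx = -49/729;  ∫_0^1/3 196*x^2/81 dx = 196/6561.
  Sum: 49/1215 − 49/729 + 196/6561 = 98/32805.
∫_0^1/3 u² dx = 7/295245, so ||u||_L² = sqrt(35)/1215.
∫_0^1/3 (u')² dx = 98/32805, so ||u'||_L² = 7*sqrt(10)/405.
Ratio ||u||_L² / ||u'||_L² = sqrt(14)/42.
Sharp Poincaré constant on H^1_0(0, 1/3) is C_P = L/π = 1/(3*π), achieved by sin(3*π·x).
A polynomial bump cannot attain the sharp Poincaré constant (only the first sine eigenfunction does), so the ratio is strictly less than C_P, consistent with ||u||_L² ≤ C_P ||u'||_L².


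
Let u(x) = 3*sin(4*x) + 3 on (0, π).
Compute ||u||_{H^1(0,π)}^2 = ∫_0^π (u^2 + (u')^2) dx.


||u||_{H^1(0,π)}^2 = 171*π/2

u'(x) = 12*cos(4*x).
Expand u² and (u')² and integrate term by term on (0, π), using: for integers n ≥ 1, ∫_0^π sin²(nx) dx = ∫_0^π cos²(nx) dx = π/2; for n ≠ n', ∫_0^π sin(nx)sin(n'x) dx = ∫_0^π cos(nx)cos(n'x) dx = 0; and by product-to-sum, ∫_0^π sin(nx)cos(n'x) dx = ½∫_0^π [sin((n+n')x) + sin((n−n')x)] dx, which is 0 when n+n' is even and 2n/(n²−n'²) when n+n' is odd (it need not vanish on (0, π)). For the constant mode: ∫_0^π 1 dx = π, ∫_0^π cos(nx) dx = 0, ∫_0^π sin(nx) dx = (1−(−1)^n)/n.
  u² squared terms: (3)²·∫1 dx = 9·π = 9*π;  (3)²·∫sin(4x)² dx = 9·π/2 = 9*π/2.
  u² cross terms: 2·(3)·(3)·∫1·sin(4x) dx = 18·(0) = 0.
  So ∫_0^π u² dx = 9*π + 9*π/2 + 0 = 27*π/2.
  (u')² squared terms: (12)²·∫cos(4x)² dx = 144·π/2 = 72*π.
  So ∫_0^π (u')² dx = 72*π.
||u||_{H^1}^2 = (27*π/2) + (72*π) = 171*π/2.


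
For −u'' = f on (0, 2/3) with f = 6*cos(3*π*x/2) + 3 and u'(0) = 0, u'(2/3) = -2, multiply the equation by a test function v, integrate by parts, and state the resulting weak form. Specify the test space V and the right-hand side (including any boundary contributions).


V = H^1(0, 2/3) (v unrestricted at boundary; u is determined up to an additive constant); weak form: ∫_0^2/3 u'v' dx = ∫_0^2/3 (6*cos(3*π*x/2) + 3) v dx − 2·v(2/3) for all v ∈ V.

Multiply both sides by a test function v and integrate from 0 to 2/3:
  ∫_0^2/3 −u''(x) v(x) dx = ∫_0^2/3 f(x) v(x) dx.
Integrate the LHS by parts once:
  ∫_0^2/3 −u'' v dx = −[u'(x) v(x)]_0^2/3 + ∫_0^2/3 u'(x) v'(x) dx.
Thus ∫_0^2/3 u'(x) v'(x) dx = ∫_0^2/3 f(x) v(x) dx + [u'(x) v(x)]_0^2/3.
Choose V so that boundary terms are either known or forced to vanish.
u has inhomogeneous Neumann u'(0) = 0, u'(2/3) = -2. [u' v]_0^2/3 = (-2)·v(2/3) − (0)·v(0) = − 2·v(2/3). Take V = H^1(0, 2/3); boundary term becomes part of RHS.
Weak formulation: find u (satisfying any essential BC) such that ∫_0^2/3 u'(x) v'(x) dx = ∫_0^2/3 f v dx − 2·v(2/3) for all v ∈ V (Neumann data are natural BCs: they enter the RHS as boundary terms).
Substituting f(x) = 6*cos(3*π*x/2) + 3, the right-hand side is ∫_0^2/3 (6*cos(3*π*x/2) + 3) v dx − 2·v(2/3).
Compatibility check (pure Neumann): taking v ≡ 1 ∈ V gives 0 = ∫_0^2/3 f dx + (-2) − (0), i.e. ∫_0^2/3 f dx must equal u'(0) − u'(2/3) = 2. Indeed ∫_0^2/3 (6*cos(3*π*x/2) + 3) dx = 2, so the data are compatible. The solution is then unique only up to an additive constant (fix it e.g. by requiring ∫_0^2/3 u dx = 0).


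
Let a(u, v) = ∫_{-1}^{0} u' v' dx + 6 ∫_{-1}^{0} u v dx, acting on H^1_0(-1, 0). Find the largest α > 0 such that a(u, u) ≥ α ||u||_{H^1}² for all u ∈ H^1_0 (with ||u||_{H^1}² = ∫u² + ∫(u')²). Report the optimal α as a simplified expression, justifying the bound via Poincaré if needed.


α = 1

Coercivity of a(·,·) on H^1_0(-1, 0) means a(u, u) ≥ α ||u||_{H^1}² for every u ∈ H^1_0.
The interval has length L = 1, and Poincaré/coercivity depend only on L. Here a(u, u) = ∫(u')² + (6)·∫u².
Here c = 6 ≥ 1, so a(u,u) = ∫(u')² + c∫u² ≥ ∫(u')² + ∫u² = ||u||_{H^1}², i.e. α = 1 works. No larger α is possible: a(u,u) ≥ α||u||_{H^1}² means (1−α)∫(u')² ≥ (α−c)∫u², and for the modes u_n = sin(nπ(x−x₀)/L) (x₀ the left endpoint) one has ∫u_n²/∫(u_n')² = (L/(nπ))² → 0, so a(u_n,u_n)/||u_n||_{H^1}² → 1. Hence the optimal constant is α = 1.
Therefore α = 1.


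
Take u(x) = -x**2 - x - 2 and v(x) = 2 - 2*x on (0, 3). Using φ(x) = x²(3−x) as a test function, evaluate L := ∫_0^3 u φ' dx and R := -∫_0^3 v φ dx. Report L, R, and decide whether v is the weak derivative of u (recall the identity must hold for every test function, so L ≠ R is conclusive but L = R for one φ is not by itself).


LHS = 621/20, RHS = 54/5. No, v is not the weak derivative of u.

u(x) = -x**2 - x - 2, classical derivative u'(x) = -2*x - 1.
φ(x) = x²(3−x), so φ'(x) = 3*x*(2 - x).
Note φ(0) = φ(3) = 0, so the boundary term u·φ vanishes.
LHS = ∫_0^3 u(x) φ'(x) dx = ∫_0^3 (3*x^4 - 3*x^3 - 12*x) dx. Term by term:
  ∫_0^3 3*x^4 dx = 729/5;  ∫_0^3 -3*x^3 dx = -243/4;  ∫_0^3 -12*x dx = -54.
Sum: 729/5 − 243/4 − 54 = 621/20.
So LHS = 621/20.
∫_0^3 v(x) φ(x) dx = ∫_0^3 (2*x^4 - 8*x^3 + 6*x^2) dx. Term by term:
  ∫_0^3 2*x^4 dx = 486/5;  ∫_0^3 -8*x^3 dx = -162;  ∫_0^3 6*x^2 dx = 54.
Sum: 486/5 − 162 + 54 = -54/5.
So RHS = -∫_0^3 v(x) φ(x) dx = 54/5.
LHS − RHS = 81/4 ≠ 0, so the identity fails.
(For a valid weak derivative the identity must hold for EVERY test function, in particular this one. The failure shows v is NOT the weak derivative of u.)
Correct weak derivative would be u'(x) = -2*x - 1.


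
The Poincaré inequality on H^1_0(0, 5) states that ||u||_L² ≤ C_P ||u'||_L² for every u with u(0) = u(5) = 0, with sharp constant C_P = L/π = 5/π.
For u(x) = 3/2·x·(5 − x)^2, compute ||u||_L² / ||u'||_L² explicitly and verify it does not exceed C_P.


||u||_L² / ||u'||_L² = 5*sqrt(14)/14 < C_P = 5/π.

u(x) = 3/2·x·(5 − x)^2, so u'(x) = 9*x^2/2 - 30*x + 75/2.
u(x) = 3/2·x·(5 − x)^2 vanishes at x = 0 and x = 5, so u ∈ H^1_0(0, 5). Differentiate via the product rule and integrate the resulting polynomials term by term.
  ∫_0^5 u² dx = ∫_0^5 (9*x^6/4 - 45*x^5 + 675*x^4/2 - 1125*x^3 + 5625*x^2/4) dx. Term by term:
    ∫_0^5 9*x^6/4 dx = 703125/28;  ∫_0^5 -45*x^5 dx = -234375/2;  ∫_0^5 675*x^4/2 dx = 421875/2;
    ∫_0^5 -1125*x^3 dx = -703125/4;  ∫_0^5 5625*x^2/4 dx = 234375/4.
  Sum: 703125/28 − 234375/2 + 421875/2 − 703125/4 + 234375/4 = 46875/28.
  ∫_0^5 (u')² dx = ∫_0^5 (81*x^4/4 - 270*x^3 + 2475*x^2/2 - 2250*x + 5625/4) dx. Term by term:
    ∫_0^5 81*x^4/4 dx = 50625/4;  ∫_0^5 -270*x^3 dx = -84375/2;  ∫_0^5 2475*x^2/2 dx = 103125/2;
    ∫_0^5 -2250*x dx = -28125;  ∫_0^5 5625/4 dx = 28125/4.
  Sum: 50625/4 − 84375/2 + 103125/2 − 28125 + 28125/4 = 1875/2.
∫_0^5 u² dx = 46875/28, so ||u||_L² = 125*sqrt(21)/14.
∫_0^5 (u')² dx = 1875/2, so ||u'||_L² = 25*sqrt(6)/2.
Ratio ||u||_L² / ||u'||_L² = 5*sqrt(14)/14.
Sharp Poincaré constant on H^1_0(0, 5) is C_P = L/π = 5/π, achieved by sin(π/5·x).
A polynomial bump cannot attain the sharp Poincaré constant (only the first sine eigenfunction does), so the ratio is strictly less than C_P, consistent with ||u||_L² ≤ C_P ||u'||_L².


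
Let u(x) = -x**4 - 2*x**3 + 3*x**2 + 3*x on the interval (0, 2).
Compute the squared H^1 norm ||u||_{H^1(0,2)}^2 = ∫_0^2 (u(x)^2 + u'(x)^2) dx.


||u||_{H^1}^2 = 4202/9

The H^1 norm (squared) on an interval (0, L) is
  ||u||_{H^1}^2 = ∫_0^L u(x)^2 dx + ∫_0^L u'(x)^2 dx.
Compute u'(x) = -4*x**3 - 6*x**2 + 6*x + 3.
Then u(x)^2 = x**8 + 4*x**7 - 2*x**6 - 18*x**5 - 3*x**4 + 18*x**3 + 9*x**2 and u'(x)^2 = 16*x**6 + 48*x**5 - 12*x**4 - 96*x**3 + 36*x + 9.
Integrate each monomial from 0 to 2 using ∫_0^2 c·x^n dx = c·2^(n+1)/(n+1):
  ∫_0^2 u(x)^2 dx = ∫_0^2 (x^8 + 4*x^7 - 2*x^6 - 18*x^5 - 3*x^4 + 18*x^3 + 9*x^2) dx. Term by term:
    ∫_0^2 x^8 dx = 512/9;  ∫_0^2 4*x^7 dx = 128;  ∫_0^2 -2*x^6 dx = -256/7;
    ∫_0^2 -18*x^5 dx = -192;  ∫_0^2 -3*x^4 dx = -96/5;  ∫_0^2 18*x^3 dx = 72;
    ∫_0^2 9*x^2 dx = 24.
  Sum: 512/9 + 128 − 256/7 − 192 − 96/5 + 72 + 24 = 10432/315.
  ∫_0^2 u'(x)^2 dx = ∫_0^2 (16*x^6 + 48*x^5 - 12*x^4 - 96*x^3 + 36*x + 9) dx. Term by term:
    ∫_0^2 16*x^6 dx = 2048/7;  ∫_0^2 48*x^5 dx = 512;  ∫_0^2 -12*x^4 dx = -384/5;
    ∫_0^2 -96*x^3 dx = -384;  ∫_0^2 36*x dx = 72;  ∫_0^2 9 dx = 18.
  Sum: 2048/7 + 512 − 384/5 − 384 + 72 + 18 = 15182/35.
Adding: ||u||_{H^1}^2 = 10432/315 + 15182/35 = 4202/9.


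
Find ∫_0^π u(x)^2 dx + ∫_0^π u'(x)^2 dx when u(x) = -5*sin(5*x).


||u||_{H^1(0,π)}^2 = 325*π

u'(x) = -25*cos(5*x).
Expand u² and (u')² and integrate term by term on (0, π), using: for integers n ≥ 1, ∫_0^π sin²(nx) dx = ∫_0^π cos²(nx) dx = π/2; for n ≠ n', ∫_0^π sin(nx)sin(n'x) dx = ∫_0^π cos(nx)cos(n'x) dx = 0; and by product-to-sum, ∫_0^π sin(nx)cos(n'x) dx = ½∫_0^π [sin((n+n')x) + sin((n−n')x)] dx, which is 0 when n+n' is even and 2n/(n²−n'²) when n+n' is odd (it need not vanish on (0, π)).
  u² squared terms: (-5)²·∫sin(5x)² dx = 25·π/2 = 25*π/2.
  So ∫_0^π u² dx = 25*π/2.
  (u')² squared terms: (-25)²·∫cos(5x)² dx = 625·π/2 = 625*π/2.
  So ∫_0^π (u')² dx = 625*π/2.
||u||_{H^1}^2 = (25*π/2) + (625*π/2) = 325*π.


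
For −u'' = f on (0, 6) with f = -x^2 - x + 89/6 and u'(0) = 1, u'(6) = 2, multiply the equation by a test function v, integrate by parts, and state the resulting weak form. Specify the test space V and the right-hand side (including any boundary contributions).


V = H^1(0, 6) (v unrestricted at boundary; u is determined up to an additive constant); weak form: ∫_0^6 u'v' dx = ∫_0^6 (-x^2 - x + 89/6) v dx + 2·v(6) − v(0) for all v ∈ V.

Multiply both sides by a test function v and integrate from 0 to 6:
  ∫_0^6 −u''(x) v(x) dx = ∫_0^6 f(x) v(x) dx.
Integrate the LHS by parts once:
  ∫_0^6 −u'' v dx = −[u'(x) v(x)]_0^6 + ∫_0^6 u'(x) v'(x) dx.
Thus ∫_0^6 u'(x) v'(x) dx = ∫_0^6 f(x) v(x) dx + [u'(x) v(x)]_0^6.
Choose V so that boundary terms are either known or forced to vanish.
u has inhomogeneous Neumann u'(0) = 1, u'(6) = 2. [u' v]_0^6 = (2)·v(6) − (1)·v(0) = 2·v(6) − v(0). Take V = H^1(0, 6); boundary term becomes part of RHS.
Weak formulation: find u (satisfying any essential BC) such that ∫_0^6 u'(x) v'(x) dx = ∫_0^6 f v dx + 2·v(6) − v(0) for all v ∈ V (Neumann data are natural BCs: they enter the RHS as boundary terms).
Substituting f(x) = -x^2 - x + 89/6, the right-hand side is ∫_0^6 (-x^2 - x + 89/6) v dx + 2·v(6) − v(0).
Compatibility check (pure Neumann): taking v ≡ 1 ∈ V gives 0 = ∫_0^6 f dx + (2) − (1), i.e. ∫_0^6 f dx must equal u'(0) − u'(6) = -1. Indeed ∫_0^6 (-x^2 - x + 89/6) dx = -1, so the data are compatible. The solution is then unique only up to an additive constant (fix it e.g. by requiring ∫_0^6 u dx = 0).


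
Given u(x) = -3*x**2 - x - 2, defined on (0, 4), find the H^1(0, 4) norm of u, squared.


||u||_{H^1}^2 = 51308/15

The H^1 norm (squared) on an interval (0, L) is
  ||u||_{H^1}^2 = ∫_0^L u(x)^2 dx + ∫_0^L u'(x)^2 dx.
Compute u'(x) = -6*x - 1.
Then u(x)^2 = 9*x**4 + 6*x**3 + 13*x**2 + 4*x + 4 and u'(x)^2 = 36*x**2 + 12*x + 1.
Integrate each monomial from 0 to 4 using ∫_0^4 c·x^n dx = c·4^(n+1)/(n+1):
  ∫_0^4 u(x)^2 dx = ∫_0^4 (9*x^4 + 6*x^3 + 13*x^2 + 4*x + 4) dx. Term by term:
    ∫_0^4 9*x^4 dx = 9216/5;  ∫_0^4 6*x^3 dx = 384;  ∫_0^4 13*x^2 dx = 832/3;
    ∫_0^4 4*x dx = 32;  ∫_0^4 4 dx = 16.
  Sum: 9216/5 + 384 + 832/3 + 32 + 16 = 38288/15.
  ∫_0^4 u'(x)^2 dx = ∫_0^4 (36*x^2 + 12*x + 1) dx. Term by term:
    ∫_0^4 36*x^2 dx = 768;  ∫_0^4 12*x dx = 96;  ∫_0^4 1 dx = 4.
  Sum: 768 + 96 + 4 = 868.
Adding: ||u||_{H^1}^2 = 38288/15 + 868 = 51308/15.


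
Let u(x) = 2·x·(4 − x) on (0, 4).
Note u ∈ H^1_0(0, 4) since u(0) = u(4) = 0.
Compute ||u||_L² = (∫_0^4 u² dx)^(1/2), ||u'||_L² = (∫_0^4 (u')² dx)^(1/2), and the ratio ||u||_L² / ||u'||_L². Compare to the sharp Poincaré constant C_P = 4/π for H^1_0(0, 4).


||u||_L² / ||u'||_L² = 2*sqrt(10)/5 < C_P = 4/π.

u(x) = 2·x·(4 − x), so u'(x) = 8 - 4*x.
u(x) = 2·x·(4 − x) vanishes at x = 0 and x = 4, so u ∈ H^1_0(0, 4). Differentiate via the product rule and integrate the resulting polynomials term by term.
  ∫_0^4 u² dx = ∫_0^4 (4*x^4 - 32*x^3 + 64*x^2) dx. Term by term:
    ∫_0^4 4*x^4 dx = 4096/5;  ∫_0^4 -32*x^3 dx = -2048;  ∫_0^4 64*x^2 dx = 4096/3.
  Sum: 4096/5 − 2048 + 4096/3 = 2048/15.
  ∫_0^4 (u')² dx = ∫_0^4 (16*x^2 - 64*x + 64) dx. Term by term:
    ∫_0^4 16*x^2 dx = 1024/3;  ∫_0^4 -64*x dx = -512;  ∫_0^4 64 dx = 256.
  Sum: 1024/3 − 512 + 256 = 256/3.
∫_0^4 u² dx = 2048/15, so ||u||_L² = 32*sqrt(30)/15.
∫_0^4 (u')² dx = 256/3, so ||u'||_L² = 16*sqrt(3)/3.
Ratio ||u||_L² / ||u'||_L² = 2*sqrt(10)/5.
Sharp Poincaré constant on H^1_0(0, 4) is C_P = L/π = 4/π, achieved by sin(π/4·x).
A polynomial bump cannot attain the sharp Poincaré constant (only the first sine eigenfunction does), so the ratio is strictly less than C_P, consistent with ||u||_L² ≤ C_P ||u'||_L².


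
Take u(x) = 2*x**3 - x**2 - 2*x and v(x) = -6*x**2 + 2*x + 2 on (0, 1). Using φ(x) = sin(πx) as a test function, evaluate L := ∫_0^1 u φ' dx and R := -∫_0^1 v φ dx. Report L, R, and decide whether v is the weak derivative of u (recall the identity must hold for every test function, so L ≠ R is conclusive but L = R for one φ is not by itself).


LHS = 24/π^3, RHS = -24/π^3. No, v is not the weak derivative of u.

u(x) = 2*x**3 - x**2 - 2*x, classical derivative u'(x) = 6*x**2 - 2*x - 2.
φ(x) = sin(πx), so φ'(x) = π*cos(π*x).
Note φ(0) = φ(1) = 0, so the boundary term u·φ vanishes.
LHS = ∫_0^1 u(x) φ'(x) dx = ∫_0^1 (2*π*x^3*cos(π*x) - π*x^2*cos(π*x) - 2*π*x*cos(π*x)) dx. Term by term:
  ∫_0^1 -π*x^2*cos(π*x) dx = 2/π;  ∫_0^1 -2*π*x*cos(π*x) dx = 4/π;  ∫_0^1 2*π*x^3*cos(π*x) dx = -6/π + 24/π^3.
Sum: 2/π + 4/π + -6/π + 24/π^3 = 24/π^3.
So LHS = 24/π^3.
∫_0^1 v(x) φ(x) dx = ∫_0^1 (-6*x^2*sin(π*x) + 2*x*sin(π*x) + 2*sin(π*x)) dx. Term by term:
  ∫_0^1 2*sin(π*x) dx = 4/π;  ∫_0^1 -6*x^2*sin(π*x) dx = -6/π + 24/π^3;  ∫_0^1 2*x*sin(π*x) dx = 2/π.
Sum: 4/π + -6/π + 24/π^3 + 2/π = 24/π^3.
So RHS = -∫_0^1 v(x) φ(x) dx = -24/π^3.
LHS − RHS = 48/π^3 ≠ 0, so the identity fails.
(For a valid weak derivative the identity must hold for EVERY test function, in particular this one. The failure shows v is NOT the weak derivative of u.)
Correct weak derivative would be u'(x) = 6*x**2 - 2*x - 2.


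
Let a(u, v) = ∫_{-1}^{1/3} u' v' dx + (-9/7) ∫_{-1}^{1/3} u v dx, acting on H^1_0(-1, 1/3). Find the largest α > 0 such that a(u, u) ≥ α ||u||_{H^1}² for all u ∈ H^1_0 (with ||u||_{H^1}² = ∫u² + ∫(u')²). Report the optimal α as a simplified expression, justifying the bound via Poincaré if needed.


α = 9*(-16 + 7*π^2)/(7*(16 + 9*π^2))

Coercivity of a(·,·) on H^1_0(-1, 1/3) means a(u, u) ≥ α ||u||_{H^1}² for every u ∈ H^1_0.
The interval has length L = 4/3, and Poincaré/coercivity depend only on L. Here a(u, u) = ∫(u')² + (-9/7)·∫u².
Here c = -9/7 < 0 with |c| < (π/L)² = 9*π^2/16, so coercivity still holds. The condition a(u,u) ≥ α||u||_{H^1}² reads (1−α)∫(u')² ≥ (α−c)∫u². Any admissible α is ≤ 1 (rapidly oscillating u have ∫u²/∫(u')² → 0), and α = 1 would force 0 ≥ (1−c)∫u², impossible since c < 1; so 1−α > 0. By the sharp Poincaré inequality on H^1_0 of an interval of length L, ∫(u')² ≥ (π/L)²∫u² with equality for the first sine mode sin(π(x−x₀)/L) (x₀ the left endpoint), so the inequality holds for all u iff (1−α)(π/L)² ≥ α − c, i.e. α ≤ ((π/L)² + c)/((π/L)² + 1) = (1 + c(L/π)²)/(1 + (L/π)²). (Direct route, valid since c ≤ 0: Poincaré gives c∫u² ≥ c(L/π)²∫(u')², so a(u,u) ≥ (1 + c(L/π)²)∫(u')², while ||u||_{H^1}² ≤ (1 + (L/π)²)∫(u')²; dividing yields the same α.) With (π/L)² = 9*π^2/16 and c = -9/7, the largest admissible constant is α = ((π/L)² + c)/((π/L)² + 1).
Simplifying, α = 9*(-16 + 7*π^2)/(7*(16 + 9*π^2)).


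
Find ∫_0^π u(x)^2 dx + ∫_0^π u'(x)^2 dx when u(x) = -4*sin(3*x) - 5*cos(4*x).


||u||_{H^1(0,π)}^2 = -4080/7 + 585*π/2

u'(x) = 20*sin(4*x) - 12*cos(3*x).
Expand u² and (u')² and integrate term by term on (0, π), using: for integers n ≥ 1, ∫_0^π sin²(nx) dx = ∫_0^π cos²(nx) dx = π/2; for n ≠ n', ∫_0^π sin(nx)sin(n'x) dx = ∫_0^π cos(nx)cos(n'x) dx = 0; and by product-to-sum, ∫_0^π sin(nx)cos(n'x) dx = ½∫_0^π [sin((n+n')x) + sin((n−n')x)] dx, which is 0 when n+n' is even and 2n/(n²−n'²) when n+n' is odd (it need not vanish on (0, π)).
  u² squared terms: (-5)²·∫cos(4x)² dx = 25·π/2 = 25*π/2;  (-4)²·∫sin(3x)² dx = 16·π/2 = 8*π.
  u² cross terms: 2·(-5)·(-4)·∫cos(4x)·sin(3x) dx = 40·(-6/7) = -240/7.
  So ∫_0^π u² dx = 25*π/2 + 8*π − 240/7 = -240/7 + 41*π/2.
  (u')² squared terms: (-12)²·∫cos(3x)² dx = 144·π/2 = 72*π;  (20)²·∫sin(4x)² dx = 400·π/2 = 200*π.
  (u')² cross terms: 2·(-12)·(20)·∫cos(3x)·sin(4x) dx = -480·(8/7) = -3840/7.
  So ∫_0^π (u')² dx = 72*π + 200*π − 3840/7 = -3840/7 + 272*π.
||u||_{H^1}^2 = (-240/7 + 41*π/2) + (-3840/7 + 272*π) = -4080/7 + 585*π/2.


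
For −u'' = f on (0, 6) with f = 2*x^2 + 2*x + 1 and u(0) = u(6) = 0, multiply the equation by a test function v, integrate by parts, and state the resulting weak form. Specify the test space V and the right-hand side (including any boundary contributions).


V = H^1_0(0, 6) (so v(0) = v(6) = 0); weak form: ∫_0^6 u'v' dx = ∫_0^6 (2*x^2 + 2*x + 1) v dx for all v ∈ V.

Multiply both sides by a test function v and integrate from 0 to 6:
  ∫_0^6 −u''(x) v(x) dx = ∫_0^6 f(x) v(x) dx.
Integrate the LHS by parts once:
  ∫_0^6 −u'' v dx = −[u'(x) v(x)]_0^6 + ∫_0^6 u'(x) v'(x) dx.
Thus ∫_0^6 u'(x) v'(x) dx = ∫_0^6 f(x) v(x) dx + [u'(x) v(x)]_0^6.
Choose V so that boundary terms are either known or forced to vanish.
u is Dirichlet: u(0) = u(6) = 0. Let V = H^1_0(0, 6); then v(0) = v(6) = 0, and [u' v]_0^6 = 0.
Weak formulation: find u (satisfying any essential BC) such that ∫_0^6 u'(x) v'(x) dx = ∫_0^6 f v dx for all v ∈ V.
Substituting f(x) = 2*x^2 + 2*x + 1, the right-hand side is ∫_0^6 (2*x^2 + 2*x + 1) v dx.


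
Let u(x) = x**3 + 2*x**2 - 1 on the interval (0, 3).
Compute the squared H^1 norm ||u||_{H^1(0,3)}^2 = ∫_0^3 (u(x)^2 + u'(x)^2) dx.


||u||_{H^1}^2 = 139071/70

The H^1 norm (squared) on an interval (0, L) is
  ||u||_{H^1}^2 = ∫_0^L u(x)^2 dx + ∫_0^L u'(x)^2 dx.
Compute u'(x) = 3*x**2 + 4*x.
Then u(x)^2 = x**6 + 4*x**5 + 4*x**4 - 2*x**3 - 4*x**2 + 1 and u'(x)^2 = 9*x**4 + 24*x**3 + 16*x**2.
Integrate each monomial from 0 to 3 using ∫_0^3 c·x^n dx = c·3^(n+1)/(n+1):
  ∫_0^3 u(x)^2 dx = ∫_0^3 (x^6 + 4*x^5 + 4*x^4 - 2*x^3 - 4*x^2 + 1) dx. Term by term:
    ∫_0^3 x^6 dx = 2187/7;  ∫_0^3 4*x^5 dx = 486;  ∫_0^3 4*x^4 dx = 972/5;
    ∫_0^3 -2*x^3 dx = -81/2;  ∫_0^3 -4*x^2 dx = -36;  ∫_0^3 1 dx = 3.
  Sum: 2187/7 + 486 + 972/5 − 81/2 − 36 + 3 = 64353/70.
  ∫_0^3 u'(x)^2 dx = ∫_0^3 (9*x^4 + 24*x^3 + 16*x^2) dx. Term by term:
    ∫_0^3 9*x^4 dx = 2187/5;  ∫_0^3 24*x^3 dx = 486;  ∫_0^3 16*x^2 dx = 144.
  Sum: 2187/5 + 486 + 144 = 5337/5.
Adding: ||u||_{H^1}^2 = 64353/70 + 5337/5 = 139071/70.


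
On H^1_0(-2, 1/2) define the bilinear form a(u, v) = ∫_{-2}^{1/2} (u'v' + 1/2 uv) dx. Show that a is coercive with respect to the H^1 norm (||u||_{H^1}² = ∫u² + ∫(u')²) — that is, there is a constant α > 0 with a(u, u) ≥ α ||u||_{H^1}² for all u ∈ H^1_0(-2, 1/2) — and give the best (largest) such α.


α = (25 + 8*π^2)/(2*(25 + 4*π^2))

Coercivity of a(·,·) on H^1_0(-2, 1/2) means a(u, u) ≥ α ||u||_{H^1}² for every u ∈ H^1_0.
The interval has length L = 5/2, and Poincaré/coercivity depend only on L. Here a(u, u) = ∫(u')² + (1/2)·∫u².
Here 0 < c = 1/2 < 1. The condition a(u,u) ≥ α||u||_{H^1}² reads (1−α)∫(u')² ≥ (α−c)∫u². Any admissible α is ≤ 1 (rapidly oscillating u have ∫u²/∫(u')² → 0), and α = 1 would force 0 ≥ (1−c)∫u², impossible since c < 1; so 1−α > 0. By the sharp Poincaré inequality on H^1_0 of an interval of length L, ∫(u')² ≥ (π/L)²∫u² with equality for the first sine mode sin(π(x−x₀)/L) (x₀ the left endpoint), so the inequality holds for all u iff (1−α)(π/L)² ≥ α − c, i.e. α ≤ ((π/L)² + c)/((π/L)² + 1) = (1 + c(L/π)²)/(1 + (L/π)²). With (π/L)² = 4*π^2/25 and c = 1/2, the largest admissible constant is α = ((π/L)² + c)/((π/L)² + 1).
Simplifying, α = (25 + 8*π^2)/(2*(25 + 4*π^2)).


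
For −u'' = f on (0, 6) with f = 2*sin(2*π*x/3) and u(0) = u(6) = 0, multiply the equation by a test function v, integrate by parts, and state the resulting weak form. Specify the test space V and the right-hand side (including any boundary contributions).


V = H^1_0(0, 6) (so v(0) = v(6) = 0); weak form: ∫_0^6 u'v' dx = ∫_0^6 (2*sin(2*π*x/3)) v dx for all v ∈ V.

Multiply both sides by a test function v and integrate from 0 to 6:
  ∫_0^6 −u''(x) v(x) dx = ∫_0^6 f(x) v(x) dx.
Integrate the LHS by parts once:
  ∫_0^6 −u'' v dx = −[u'(x) v(x)]_0^6 + ∫_0^6 u'(x) v'(x) dx.
Thus ∫_0^6 u'(x) v'(x) dx = ∫_0^6 f(x) v(x) dx + [u'(x) v(x)]_0^6.
Choose V so that boundary terms are either known or forced to vanish.
u is Dirichlet: u(0) = u(6) = 0. Let V = H^1_0(0, 6); then v(0) = v(6) = 0, and [u' v]_0^6 = 0.
Weak formulation: find u (satisfying any essential BC) such that ∫_0^6 u'(x) v'(x) dx = ∫_0^6 f v dx for all v ∈ V.
Substituting f(x) = 2*sin(2*π*x/3), the right-hand side is ∫_0^6 (2*sin(2*π*x/3)) v dx.


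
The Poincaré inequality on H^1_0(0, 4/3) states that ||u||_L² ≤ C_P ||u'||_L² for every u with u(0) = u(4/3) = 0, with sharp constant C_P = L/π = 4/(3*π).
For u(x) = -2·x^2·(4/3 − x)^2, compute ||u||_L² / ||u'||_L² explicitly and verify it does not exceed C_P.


||u||_L² / ||u'||_L² = 2*sqrt(3)/9 < C_P = 4/(3*π).

u(x) = -2·x^2·(4/3 − x)^2, so u'(x) = 8*x*(-9*x^2 + 18*x - 8)/9.
u(x) = -2·x^2·(4/3 − x)^2 vanishes at x = 0 and x = 4/3, so u ∈ H^1_0(0, 4/3). Differentiate via the product rule and integrate the resulting polynomials term by term.
  ∫_0^4/3 u² dx = ∫_0^4/3 (4*x^8 - 64*x^7/3 + 128*x^6/3 - 1024*x^5/27 + 1024*x^4/81) dx. Term by term:
    ∫_0^4/3 4*x^8 dx = 1048576/177147;  ∫_0^4/3 -64*x^7/3 dx = -524288/19683;  ∫_0^4/3 128*x^6/3 dx = 2097152/45927;
    ∫_0^4/3 -1024*x^5/27 dx = -2097152/59049;  ∫_0^4/3 1024*x^4/81 dx = 1048576/98415.
  Sum: 1048576/177147 − 524288/19683 + 2097152/45927 − 2097152/59049 + 1048576/98415 = 524288/6200145.
  ∫_0^4/3 (u')² dx = ∫_0^4/3 (64*x^6 - 256*x^5 + 3328*x^4/9 - 2048*x^3/9 + 4096*x^2/81) dx. Term by term:
    ∫_0^4/3 64*x^6 dx = 1048576/15309;  ∫_0^4/3 -256*x^5 dx = -524288/2187;  ∫_0^4/3 3328*x^4/9 dx = 3407872/10935;
    ∫_0^4/3 -2048*x^3/9 dx = -131072/729;  ∫_0^4/3 4096*x^2/81 dx = 262144/6561.
  Sum: 1048576/15309 − 524288/2187 + 3407872/10935 − 131072/729 + 262144/6561 = 131072/229635.
∫_0^4/3 u² dx = 524288/6200145, so ||u||_L² = 512*sqrt(210)/25515.
∫_0^4/3 (u')² dx = 131072/229635, so ||u'||_L² = 256*sqrt(70)/2835.
Ratio ||u||_L² / ||u'||_L² = 2*sqrt(3)/9.
Sharp Poincaré constant on H^1_0(0, 4/3) is C_P = L/π = 4/(3*π), achieved by sin(3*π/4·x).
A polynomial bump cannot attain the sharp Poincaré constant (only the first sine eigenfunction does), so the ratio is strictly less than C_P, consistent with ||u||_L² ≤ C_P ||u'||_L².


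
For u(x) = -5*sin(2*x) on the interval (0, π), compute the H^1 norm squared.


||u||_{H^1(0,π)}^2 = 125*π/2

u'(x) = -10*cos(2*x).
Expand u² and (u')² and integrate term by term on (0, π), using: for integers n ≥ 1, ∫_0^π sin²(nx) dx = ∫_0^π cos²(nx) dx = π/2; for n ≠ n', ∫_0^π sin(nx)sin(n'x) dx = ∫_0^π cos(nx)cos(n'x) dx = 0; and by product-to-sum, ∫_0^π sin(nx)cos(n'x) dx = ½∫_0^π [sin((n+n')x) + sin((n−n')x)] dx, which is 0 when n+n' is even and 2n/(n²−n'²) when n+n' is odd (it need not vanish on (0, π)).
  u² squared terms: (-5)²·∫sin(2x)² dx = 25·π/2 = 25*π/2.
  So ∫_0^π u² dx = 25*π/2.
  (u')² squared terms: (-10)²·∫cos(2x)² dx = 100·π/2 = 50*π.
  So ∫_0^π (u')² dx = 50*π.
||u||_{H^1}^2 = (25*π/2) + (50*π) = 125*π/2.


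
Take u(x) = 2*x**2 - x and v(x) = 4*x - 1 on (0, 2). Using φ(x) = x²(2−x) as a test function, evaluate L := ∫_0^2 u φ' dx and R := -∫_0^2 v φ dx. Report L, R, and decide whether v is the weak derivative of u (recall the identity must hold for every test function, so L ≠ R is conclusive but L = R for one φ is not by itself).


LHS = -76/15, RHS = -76/15. Yes, v = u' weakly.

u(x) = 2*x**2 - x, classical derivative u'(x) = 4*x - 1.
φ(x) = x²(2−x), so φ'(x) = x*(4 - 3*x).
Note φ(0) = φ(2) = 0, so the boundary term u·φ vanishes.
LHS = ∫_0^2 u(x) φ'(x) dx = ∫_0^2 (-6*x^4 + 11*x^3 - 4*x^2) dx. Term by term:
  ∫_0^2 -6*x^4 dx = -192/5;  ∫_0^2 11*x^3 dx = 44;  ∫_0^2 -4*x^2 dx = -32/3.
Sum: -192/5 + 44 − 32/3 = -76/15.
So LHS = -76/15.
∫_0^2 v(x) φ(x) dx = ∫_0^2 (-4*x^4 + 9*x^3 - 2*x^2) dx. Term by term:
  ∫_0^2 -4*x^4 dx = -128/5;  ∫_0^2 9*x^3 dx = 36;  ∫_0^2 -2*x^2 dx = -16/3.
Sum: -128/5 + 36 − 16/3 = 76/15.
So RHS = -∫_0^2 v(x) φ(x) dx = -76/15.
LHS = RHS, so the identity holds for this test φ.
Moreover u is smooth here and v(x) = u'(x) = 4*x - 1 pointwise, so the identity holds for every test function. Hence v is the weak derivative of u.


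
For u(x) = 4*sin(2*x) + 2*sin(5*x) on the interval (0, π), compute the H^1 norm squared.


||u||_{H^1(0,π)}^2 = 92*π

u'(x) = 8*cos(2*x) + 10*cos(5*x).
Expand u² and (u')² and integrate term by term on (0, π), using: for integers n ≥ 1, ∫_0^π sin²(nx) dx = ∫_0^π cos²(nx) dx = π/2; for n ≠ n', ∫_0^π sin(nx)sin(n'x) dx = ∫_0^π cos(nx)cos(n'x) dx = 0; and by product-to-sum, ∫_0^π sin(nx)cos(n'x) dx = ½∫_0^π [sin((n+n')x) + sin((n−n')x)] dx, which is 0 when n+n' is even and 2n/(n²−n'²) when n+n' is odd (it need not vanish on (0, π)).
  u² squared terms: (2)²·∫sin(5x)² dx = 4·π/2 = 2*π;  (4)²·∫sin(2x)² dx = 16·π/2 = 8*π.
  u² cross terms: 2·(2)·(4)·∫sin(5x)·sin(2x) dx = 16·(0) = 0.
  So ∫_0^π u² dx = 2*π + 8*π + 0 = 10*π.
  (u')² squared terms: (8)²·∫cos(2x)² dx = 64·π/2 = 32*π;  (10)²·∫cos(5x)² dx = 100·π/2 = 50*π.
  (u')² cross terms: 2·(8)·(10)·∫cos(2x)·cos(5x) dx = 160·(0) = 0.
  So ∫_0^π (u')² dx = 32*π + 50*π + 0 = 82*π.
||u||_{H^1}^2 = (10*π) + (82*π) = 92*π.


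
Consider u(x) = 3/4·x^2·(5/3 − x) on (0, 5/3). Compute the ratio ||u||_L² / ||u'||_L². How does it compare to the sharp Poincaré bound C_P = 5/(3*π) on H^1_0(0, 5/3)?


||u||_L² / ||u'||_L² = 5*sqrt(14)/42 < C_P = 5/(3*π).

u(x) = 3/4·x^2·(5/3 − x), so u'(x) = x*(10 - 9*x)/4.
u(x) = 3/4·x^2·(5/3 − x) vanishes at x = 0 and x = 5/3, so u ∈ H^1_0(0, 5/3). Differentiate via the product rule and integrate the resulting polynomials term by term.
  ∫_0^5/3 u² dx = ∫_0^5/3 (9*x^6/16 - 15*x^5/8 + 25*x^4/16) dx. Term by term:
    ∫_0^5/3 9*x^6/16 dx = 78125/27216;  ∫_0^5/3 -15*x^5/8 dx = -78125/11664;  ∫_0^5/3 25*x^4/16 dx = 15625/3888.
  Sum: 78125/27216 − 78125/11664 + 15625/3888 = 15625/81648.
  ∫_0^5/3 (u')² dx = ∫_0^5/3 (81*x^4/16 - 45*x^3/4 + 25*x^2/4) dx. Term by term:
    ∫_0^5/3 81*x^4/16 dx = 625/48;  ∫_0^5/3 -45*x^3/4 dx = -3125/144;  ∫_0^5/3 25*x^2/4 dx = 3125/324.
  Sum: 625/48 − 3125/144 + 3125/324 = 625/648.
∫_0^5/3 u² dx = 15625/81648, so ||u||_L² = 125*sqrt(7)/756.
∫_0^5/3 (u')² dx = 625/648, so ||u'||_L² = 25*sqrt(2)/36.
Ratio ||u||_L² / ||u'||_L² = 5*sqrt(14)/42.
Sharp Poincaré constant on H^1_0(0, 5/3) is C_P = L/π = 5/(3*π), achieved by sin(3*π/5·x).
A polynomial bump cannot attain the sharp Poincaré constant (only the first sine eigenfunction does), so the ratio is strictly less than C_P, consistent with ||u||_L² ≤ C_P ||u'||_L².


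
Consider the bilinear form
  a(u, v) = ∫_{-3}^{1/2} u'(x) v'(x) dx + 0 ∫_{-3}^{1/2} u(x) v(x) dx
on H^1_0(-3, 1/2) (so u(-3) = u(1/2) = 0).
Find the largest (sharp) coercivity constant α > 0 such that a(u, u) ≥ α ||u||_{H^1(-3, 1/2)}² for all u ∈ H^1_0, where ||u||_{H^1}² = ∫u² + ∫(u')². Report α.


α = 4*π^2/(4*π^2 + 49)

Coercivity of a(·,·) on H^1_0(-3, 1/2) means a(u, u) ≥ α ||u||_{H^1}² for every u ∈ H^1_0.
The interval has length L = 7/2, and Poincaré/coercivity depend only on L. Here a(u, u) = ∫(u')² + (0)·∫u².
Here c = 0, so a(u,u) = ∫(u')² alone. The condition a(u,u) ≥ α||u||_{H^1}² reads (1−α)∫(u')² ≥ (α−c)∫u². Any admissible α is ≤ 1 (rapidly oscillating u have ∫u²/∫(u')² → 0), and α = 1 would force 0 ≥ (1−c)∫u², impossible since c < 1; so 1−α > 0. By the sharp Poincaré inequality on H^1_0 of an interval of length L, ∫(u')² ≥ (π/L)²∫u² with equality for the first sine mode sin(π(x−x₀)/L) (x₀ the left endpoint), so the inequality holds for all u iff (1−α)(π/L)² ≥ α − c, i.e. α ≤ ((π/L)² + c)/((π/L)² + 1) = (1 + c(L/π)²)/(1 + (L/π)²). (Direct route, valid since c ≤ 0: Poincaré gives c∫u² ≥ c(L/π)²∫(u')², so a(u,u) ≥ (1 + c(L/π)²)∫(u')², while ||u||_{H^1}² ≤ (1 + (L/π)²)∫(u')²; dividing yields the same α.) With (π/L)² = 4*π^2/49 and c = 0, the largest admissible constant is α = ((π/L)² + c)/((π/L)² + 1).
Simplifying, α = 4*π^2/(4*π^2 + 49).


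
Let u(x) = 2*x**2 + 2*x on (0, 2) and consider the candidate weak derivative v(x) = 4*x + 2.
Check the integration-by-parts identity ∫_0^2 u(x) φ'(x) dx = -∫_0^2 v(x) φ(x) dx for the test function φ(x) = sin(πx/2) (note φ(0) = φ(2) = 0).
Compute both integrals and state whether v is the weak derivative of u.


LHS = -24/π, RHS = -24/π. Yes, v = u' weakly.

u(x) = 2*x**2 + 2*x, classical derivative u'(x) = 4*x + 2.
φ(x) = sin(πx/2), so φ'(x) = π*cos(π*x/2)/2.
Note φ(0) = φ(2) = 0, so the boundary term u·φ vanishes.
LHS = ∫_0^2 u(x) φ'(x) dx = ∫_0^2 (π*x^2*cos(π*x/2) + π*x*cos(π*x/2)) dx. Term by term:
  ∫_0^2 π*x*cos(π*x/2) dx = -8/π;  ∫_0^2 π*x^2*cos(π*x/2) dx = -16/π.
Sum: -8/π − 16/π = -24/π.
So LHS = -24/π.
∫_0^2 v(x) φ(x) dx = ∫_0^2 (4*x*sin(π*x/2) + 2*sin(π*x/2)) dx. Term by term:
  ∫_0^2 2*sin(π*x/2) dx = 8/π;  ∫_0^2 4*x*sin(π*x/2) dx = 16/π.
Sum: 8/π + 16/π = 24/π.
So RHS = -∫_0^2 v(x) φ(x) dx = -24/π.
LHS = RHS, so the identity holds for this test φ.
Moreover u is smooth here and v(x) = u'(x) = 4*x + 2 pointwise, so the identity holds for every test function. Hence v is the weak derivative of u.


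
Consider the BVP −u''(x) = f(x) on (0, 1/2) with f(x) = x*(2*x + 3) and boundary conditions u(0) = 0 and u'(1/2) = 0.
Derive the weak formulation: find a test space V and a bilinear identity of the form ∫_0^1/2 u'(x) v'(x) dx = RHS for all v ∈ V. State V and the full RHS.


V = {v ∈ H^1(0, 1/2) : v(0) = 0} (test functions vanish at x = 0 where u is specified); weak form: ∫_0^1/2 u'v' dx = ∫_0^1/2 (x*(2*x + 3)) v dx for all v ∈ V.

Multiply both sides by a test function v and integrate from 0 to 1/2:
  ∫_0^1/2 −u''(x) v(x) dx = ∫_0^1/2 f(x) v(x) dx.
Integrate the LHS by parts once:
  ∫_0^1/2 −u'' v dx = −[u'(x) v(x)]_0^1/2 + ∫_0^1/2 u'(x) v'(x) dx.
Thus ∫_0^1/2 u'(x) v'(x) dx = ∫_0^1/2 f(x) v(x) dx + [u'(x) v(x)]_0^1/2.
Choose V so that boundary terms are either known or forced to vanish.
Mixed BC: u(0) = 0 (Dirichlet) and u'(1/2) = 0 (Neumann). Define V = {v ∈ H^1(0, 1/2) : v(0) = 0}. Then [u' v]_0^1/2 = u'(1/2)·v(1/2) − u'(0)·0 = 0.
Weak formulation: find u (satisfying any essential BC) such that ∫_0^1/2 u'(x) v'(x) dx = ∫_0^1/2 f v dx for all v ∈ V (Dirichlet at 0 absorbed into V; the Neumann datum at x = 1/2 is zero, so no boundary term remains).
Substituting f(x) = x*(2*x + 3), the right-hand side is ∫_0^1/2 (x*(2*x + 3)) v dx.
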